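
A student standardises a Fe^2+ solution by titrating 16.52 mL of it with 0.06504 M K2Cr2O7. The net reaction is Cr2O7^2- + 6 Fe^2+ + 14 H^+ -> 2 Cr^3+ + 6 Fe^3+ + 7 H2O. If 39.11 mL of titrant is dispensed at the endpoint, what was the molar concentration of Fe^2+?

n(K2Cr2O7) = 0.06504 x 0.03911 = 0.002544 mol.
From the balanced equation, 1 mol K2Cr2O7 reacts with 6 mol Fe^2+, so n(Fe^2+) = 0.002544 x 6/1 = 0.01526 mol.
[Fe^2+] = 0.01526 / 0.01652 L = 0.924 M.

0.924 M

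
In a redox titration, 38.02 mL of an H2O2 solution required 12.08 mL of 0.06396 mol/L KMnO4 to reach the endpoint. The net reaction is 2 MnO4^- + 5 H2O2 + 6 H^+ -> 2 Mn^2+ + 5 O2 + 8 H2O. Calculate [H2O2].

n(KMnO4) = 0.06396 x 0.01208 = 0.0007726 mol.
From the balanced equation, 2 mol KMnO4 reacts with 5 mol H2O2, so n(H2O2) = 0.0007726 x 5/2 = 0.001932 mol.
[H2O2] = 0.001932 / 0.03802 L = 0.0508 M.

0.0508 M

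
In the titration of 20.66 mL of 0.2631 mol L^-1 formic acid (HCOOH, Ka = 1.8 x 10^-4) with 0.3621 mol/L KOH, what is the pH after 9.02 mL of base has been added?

Initial n(HCOOH) = 0.2631 x 0.02066 = 0.005436 mol.
n(KOH) added = 0.3621 x 0.009020 = 0.003266 mol, converting that many moles of HCOOH to HCOO-.
Remaining n(HCOOH) = 0.002170 mol; n(HCOO-) = 0.003266 mol.
By Henderson-Hasselbalch, pH = pKa + log([A^-]/[HA]) = 3.74 + log(0.003266/0.002170) = 3.74 + (+0.18) = 3.92.

3.92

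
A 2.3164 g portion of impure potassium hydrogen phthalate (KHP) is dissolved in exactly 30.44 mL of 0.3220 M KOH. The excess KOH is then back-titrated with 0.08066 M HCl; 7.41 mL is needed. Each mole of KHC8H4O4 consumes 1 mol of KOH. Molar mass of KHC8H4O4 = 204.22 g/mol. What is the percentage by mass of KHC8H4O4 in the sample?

Total n(KOH) added = 0.3220 x 0.03044 = 0.009802 mol.
n(HCl) used = 0.08066 x 0.007410 = 0.0005977 mol, which equals the excess n(KOH).
So n(KOH) consumed by the sample = 0.009802 - 0.0005977 = 0.009204 mol.
n(KHC8H4O4) = 0.009204 / 1 = 0.009204 mol.
mass KHC8H4O4 = 0.009204 x 204.22 = 1.880 g, so %KHC8H4O4 = 1.880/2.3164 x 100 = 81.1%.

81.1%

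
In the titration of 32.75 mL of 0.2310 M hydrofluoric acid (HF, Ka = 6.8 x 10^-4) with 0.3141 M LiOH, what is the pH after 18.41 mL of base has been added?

Initial n(HF) = 0.2310 x 0.03275 = 0.007565 mol.
n(LiOH) added = 0.3141 x 0.01841 = 0.005783 mol, converting that many moles of HF to F-.
Remaining n(HF) = 0.001783 mol; n(F-) = 0.005783 mol.
By Henderson-Hasselbalch, pH = pKa + log([A^-]/[HA]) = 3.17 + log(0.005783/0.001783) = 3.17 + (+0.51) = 3.68.

3.68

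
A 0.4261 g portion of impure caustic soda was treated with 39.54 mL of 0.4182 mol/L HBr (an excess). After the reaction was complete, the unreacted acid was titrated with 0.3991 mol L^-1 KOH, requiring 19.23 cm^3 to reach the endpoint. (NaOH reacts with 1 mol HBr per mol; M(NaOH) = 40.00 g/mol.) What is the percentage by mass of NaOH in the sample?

83.2%

Total n(HBr) added = 0.4182 x 0.03954 = 0.01654 mol.
n(KOH) used = 0.3991 x 0.01923 = 0.007675 mol, which equals the excess n(HBr).
So n(HBr) consumed by the sample = 0.01654 - 0.007675 = 0.008861 mol.
n(NaOH) = 0.008861 / 1 = 0.008861 mol.
mass NaOH = 0.008861 x 40.00 = 0.3544 g, so %NaOH = 0.3544/0.4261 x 100 = 83.2%.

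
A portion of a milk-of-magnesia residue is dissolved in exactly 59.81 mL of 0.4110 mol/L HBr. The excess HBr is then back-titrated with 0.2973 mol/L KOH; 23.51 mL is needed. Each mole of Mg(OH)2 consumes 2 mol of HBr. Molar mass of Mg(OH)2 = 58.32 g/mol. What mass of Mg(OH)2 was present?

Total n(HBr) added = 0.4110 x 0.05981 = 0.02458 mol.
n(KOH) used = 0.2973 x 0.02351 = 0.006990 mol, which equals the excess n(HBr).
So n(HBr) consumed by the sample = 0.02458 - 0.006990 = 0.01759 mol.
n(Mg(OH)2) = 0.01759 / 2 = 0.008796 mol.
mass = 0.008796 mol x 58.32 g/mol = 0.513 g.

0.513 g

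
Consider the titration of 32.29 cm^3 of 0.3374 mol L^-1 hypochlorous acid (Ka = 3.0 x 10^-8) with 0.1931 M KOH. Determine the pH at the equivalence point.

n(HClO) = 0.3374 x 0.03229 = 0.01089 mol; V(KOH) at equivalence = 0.01089/0.1931 = 0.05642 L.
At equivalence all the acid is converted to ClO-; total volume = 0.03229 + 0.05642 = 0.08871 L, so [ClO-] = 0.01089/0.08871 = 0.1228 M.
Kb = Kw/Ka = 1.0e-14 / 3.0 x 10^-8 = 3.33e-7.
[OH^-] = sqrt(Kb x [ClO-]) = sqrt(3.33e-7 x 0.1228) = 0.000202 M.
pOH = 3.69, so pH = 14.00 - 3.69 = 10.31.

10.31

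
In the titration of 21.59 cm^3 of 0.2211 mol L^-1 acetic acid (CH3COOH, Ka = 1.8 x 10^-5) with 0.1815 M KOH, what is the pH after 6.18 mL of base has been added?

4.23

Initial n(CH3COOH) = 0.2211 x 0.02159 = 0.004774 mol.
n(KOH) added = 0.1815 x 0.006180 = 0.001122 mol, converting that many moles of CH3COOH to CH3COO-.
Remaining n(CH3COOH) = 0.003652 mol; n(CH3COO-) = 0.001122 mol.
By Henderson-Hasselbalch, pH = pKa + log([A^-]/[HA]) = 4.74 + log(0.001122/0.003652) = 4.74 + (-0.51) = 4.23.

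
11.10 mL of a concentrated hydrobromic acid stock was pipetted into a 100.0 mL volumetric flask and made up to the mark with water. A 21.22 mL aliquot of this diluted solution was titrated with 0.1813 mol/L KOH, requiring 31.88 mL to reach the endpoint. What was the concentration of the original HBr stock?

2.45 M

n(KOH) = 0.1813 x 0.03188 = 0.005780 mol.
n(HBr) in the aliquot = 0.005780 mol.
[diluted HBr] = 0.005780 / 0.02122 = 0.2724 M.
Dilution factor = 100.0/11.10 = 9.009, so [stock] = 0.2724 x 9.009 = 2.45 M.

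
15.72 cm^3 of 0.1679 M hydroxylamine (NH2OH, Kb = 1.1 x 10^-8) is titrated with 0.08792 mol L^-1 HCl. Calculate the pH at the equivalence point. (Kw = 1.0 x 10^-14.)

n(NH2OH) = 0.1679 x 0.01572 = 0.002639 mol; V(HCl) at equivalence = 0.002639/0.08792 = 0.03002 L.
At equivalence the base is fully converted to NH3OH+; total volume = 0.04574 L, so [NH3OH+] = 0.002639/0.04574 = 0.05770 M.
Ka(NH3OH+) = Kw/Kb = 1.0e-14 / 1.1 x 10^-8 = 9.09e-7.
[H^+] = sqrt(Ka x [NH3OH+]) = sqrt(9.09e-7 x 0.05770) = 0.000229 M.
pH = -log(0.000229) = 3.64.

3.64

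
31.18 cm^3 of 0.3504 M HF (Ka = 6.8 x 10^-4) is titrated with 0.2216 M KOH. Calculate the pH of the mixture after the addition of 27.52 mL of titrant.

3.27

Initial n(HF) = 0.3504 x 0.03118 = 0.01093 mol.
n(KOH) added = 0.2216 x 0.02752 = 0.006098 mol, converting that many moles of HF to F-.
Remaining n(HF) = 0.004827 mol; n(F-) = 0.006098 mol.
By Henderson-Hasselbalch, pH = pKa + log([A^-]/[HA]) = 3.17 + log(0.006098/0.004827) = 3.17 + (+0.10) = 3.27.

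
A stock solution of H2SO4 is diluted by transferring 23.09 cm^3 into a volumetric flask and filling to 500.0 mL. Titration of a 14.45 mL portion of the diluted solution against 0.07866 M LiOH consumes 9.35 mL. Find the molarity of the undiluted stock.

n(LiOH) = 0.07866 x 0.009350 = 0.0007355 mol.
n(H2SO4) in the aliquot = 0.0007355 x 1/2 = 0.0003677 mol.
[diluted H2SO4] = 0.0003677 / 0.01445 = 0.02545 M.
Dilution factor = 500.0/23.09 = 21.65, so [stock] = 0.02545 x 21.65 = 0.551 M.

0.551 M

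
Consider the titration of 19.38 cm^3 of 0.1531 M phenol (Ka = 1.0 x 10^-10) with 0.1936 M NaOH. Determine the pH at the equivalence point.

n(C6H5OH) = 0.1531 x 0.01938 = 0.002967 mol; V(NaOH) at equivalence = 0.002967/0.1936 = 0.01533 L.
At equivalence all the acid is converted to C6H5O-; total volume = 0.01938 + 0.01533 = 0.03471 L, so [C6H5O-] = 0.002967/0.03471 = 0.08549 M.
Kb = Kw/Ka = 1.0e-14 / 1.0 x 10^-10 = 0.000100.
[OH^-] = sqrt(Kb x [C6H5O-]) = sqrt(0.000100 x 0.08549) = 0.00292 M.
pOH = 2.53, so pH = 14.00 - 2.53 = 11.47.

11.47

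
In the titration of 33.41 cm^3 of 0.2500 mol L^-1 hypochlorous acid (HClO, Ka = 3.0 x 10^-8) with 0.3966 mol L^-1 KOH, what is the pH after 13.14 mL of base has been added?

7.74

Initial n(HClO) = 0.2500 x 0.03341 = 0.008352 mol.
n(KOH) added = 0.3966 x 0.01314 = 0.005211 mol, converting that many moles of HClO to ClO-.
Remaining n(HClO) = 0.003141 mol; n(ClO-) = 0.005211 mol.
By Henderson-Hasselbalch, pH = pKa + log([A^-]/[HA]) = 7.52 + log(0.005211/0.003141) = 7.52 + (+0.22) = 7.74.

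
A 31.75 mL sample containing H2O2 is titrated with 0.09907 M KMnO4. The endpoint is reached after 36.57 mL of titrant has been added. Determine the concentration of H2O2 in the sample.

0.285 M

n(KMnO4) = 0.09907 x 0.03657 = 0.003623 mol.
From the balanced equation, 2 mol KMnO4 reacts with 5 mol H2O2, so n(H2O2) = 0.003623 x 5/2 = 0.009057 mol.
[H2O2] = 0.009057 / 0.03175 L = 0.285 M.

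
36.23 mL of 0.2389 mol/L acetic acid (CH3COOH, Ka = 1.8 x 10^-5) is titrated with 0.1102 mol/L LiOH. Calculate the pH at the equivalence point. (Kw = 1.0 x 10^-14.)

8.81

n(CH3COOH) = 0.2389 x 0.03623 = 0.008655 mol; V(LiOH) at equivalence = 0.008655/0.1102 = 0.07854 L.
At equivalence all the acid is converted to CH3COO-; total volume = 0.03623 + 0.07854 = 0.1148 L, so [CH3COO-] = 0.008655/0.1148 = 0.07541 M.
Kb = Kw/Ka = 1.0e-14 / 1.8 x 10^-5 = 5.56e-10.
[OH^-] = sqrt(Kb x [CH3COO-]) = sqrt(5.56e-10 x 0.07541) = 6.47e-6 M.
pOH = 5.19, so pH = 14.00 - 5.19 = 8.81.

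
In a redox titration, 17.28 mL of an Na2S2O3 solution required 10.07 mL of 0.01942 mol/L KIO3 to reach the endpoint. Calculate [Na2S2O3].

0.0679 M

n(KIO3) = 0.01942 x 0.01007 = 0.0001956 mol.
From the balanced equation, 1 mol KIO3 reacts with 6 mol Na2S2O3, so n(Na2S2O3) = 0.0001956 x 6/1 = 0.001173 mol.
[Na2S2O3] = 0.001173 / 0.01728 L = 0.0679 M.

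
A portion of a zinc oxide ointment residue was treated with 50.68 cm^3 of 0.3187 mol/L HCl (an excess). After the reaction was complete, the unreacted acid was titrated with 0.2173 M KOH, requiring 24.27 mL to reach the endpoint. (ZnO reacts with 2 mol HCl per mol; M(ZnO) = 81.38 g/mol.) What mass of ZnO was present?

0.443 g

Total n(HCl) added = 0.3187 x 0.05068 = 0.01615 mol.
n(KOH) used = 0.2173 x 0.02427 = 0.005274 mol, which equals the excess n(HCl).
So n(HCl) consumed by the sample = 0.01615 - 0.005274 = 0.01088 mol.
n(ZnO) = 0.01088 / 2 = 0.005439 mol.
mass = 0.005439 mol x 81.38 g/mol = 0.443 g.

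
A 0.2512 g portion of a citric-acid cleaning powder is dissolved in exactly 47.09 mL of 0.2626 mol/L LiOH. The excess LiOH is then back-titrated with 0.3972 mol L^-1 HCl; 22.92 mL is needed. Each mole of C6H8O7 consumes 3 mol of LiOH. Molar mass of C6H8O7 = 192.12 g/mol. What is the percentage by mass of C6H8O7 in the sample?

83.2%

Total n(LiOH) added = 0.2626 x 0.04709 = 0.01237 mol.
n(HCl) used = 0.3972 x 0.02292 = 0.009104 mol, which equals the excess n(LiOH).
So n(LiOH) consumed by the sample = 0.01237 - 0.009104 = 0.003262 mol.
n(C6H8O7) = 0.003262 / 3 = 0.001087 mol.
mass C6H8O7 = 0.001087 x 192.12 = 0.2089 g, so %C6H8O7 = 0.2089/0.2512 x 100 = 83.2%.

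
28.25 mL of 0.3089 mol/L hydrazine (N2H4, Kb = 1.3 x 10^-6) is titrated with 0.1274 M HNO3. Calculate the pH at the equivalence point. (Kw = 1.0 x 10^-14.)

4.58

n(N2H4) = 0.3089 x 0.02825 = 0.008726 mol; V(HNO3) at equivalence = 0.008726/0.1274 = 0.06850 L.
At equivalence the base is fully converted to N2H5+; total volume = 0.09675 L, so [N2H5+] = 0.008726/0.09675 = 0.09020 M.
Ka(N2H5+) = Kw/Kb = 1.0e-14 / 1.3 x 10^-6 = 7.69e-9.
[H^+] = sqrt(Ka x [N2H5+]) = sqrt(7.69e-9 x 0.09020) = 2.63e-5 M.
pH = -log(2.63e-5) = 4.58.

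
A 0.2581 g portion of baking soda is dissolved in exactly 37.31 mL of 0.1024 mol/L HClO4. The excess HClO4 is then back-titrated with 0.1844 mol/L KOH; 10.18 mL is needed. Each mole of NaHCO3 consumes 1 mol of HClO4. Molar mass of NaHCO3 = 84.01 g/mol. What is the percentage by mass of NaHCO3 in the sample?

63.3%

Total n(HClO4) added = 0.1024 x 0.03731 = 0.003821 mol.
n(KOH) used = 0.1844 x 0.01018 = 0.001877 mol, which equals the excess n(HClO4).
So n(HClO4) consumed by the sample = 0.003821 - 0.001877 = 0.001943 mol.
n(NaHCO3) = 0.001943 / 1 = 0.001943 mol.
mass NaHCO3 = 0.001943 x 84.01 = 0.1633 g, so %NaHCO3 = 0.1633/0.2581 x 100 = 63.3%.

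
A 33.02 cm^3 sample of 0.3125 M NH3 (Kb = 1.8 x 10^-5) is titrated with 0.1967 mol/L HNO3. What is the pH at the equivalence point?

n(NH3) = 0.3125 x 0.03302 = 0.01032 mol; V(HNO3) at equivalence = 0.01032/0.1967 = 0.05246 L.
At equivalence the base is fully converted to NH4+; total volume = 0.08548 L, so [NH4+] = 0.01032/0.08548 = 0.1207 M.
Ka(NH4+) = Kw/Kb = 1.0e-14 / 1.8 x 10^-5 = 5.56e-10.
[H^+] = sqrt(Ka x [NH4+]) = sqrt(5.56e-10 x 0.1207) = 8.19e-6 M.
pH = -log(8.19e-6) = 5.09.

5.09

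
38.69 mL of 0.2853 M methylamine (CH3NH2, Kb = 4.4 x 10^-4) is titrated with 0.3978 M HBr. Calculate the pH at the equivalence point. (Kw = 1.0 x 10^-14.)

5.71

n(CH3NH2) = 0.2853 x 0.03869 = 0.01104 mol; V(HBr) at equivalence = 0.01104/0.3978 = 0.02775 L.
At equivalence the base is fully converted to CH3NH3+; total volume = 0.06644 L, so [CH3NH3+] = 0.01104/0.06644 = 0.1661 M.
Ka(CH3NH3+) = Kw/Kb = 1.0e-14 / 4.4 x 10^-4 = 2.27e-11.
[H^+] = sqrt(Ka x [CH3NH3+]) = sqrt(2.27e-11 x 0.1661) = 1.94e-6 M.
pH = -log(1.94e-6) = 5.71.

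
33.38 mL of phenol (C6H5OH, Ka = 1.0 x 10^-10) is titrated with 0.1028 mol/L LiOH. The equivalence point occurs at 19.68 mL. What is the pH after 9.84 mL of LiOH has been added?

10.00

9.84 mL is exactly half the equivalence volume (19.68/2), i.e. the half-equivalence point.
There, n(HA) = n(A^-), so pH = pKa = -log(1.0 x 10^-10) = 10.00.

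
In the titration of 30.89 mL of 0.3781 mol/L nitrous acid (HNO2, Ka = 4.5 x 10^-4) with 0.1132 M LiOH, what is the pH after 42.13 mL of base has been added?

3.19

Initial n(HNO2) = 0.3781 x 0.03089 = 0.01168 mol.
n(LiOH) added = 0.1132 x 0.04213 = 0.004769 mol, converting that many moles of HNO2 to NO2-.
Remaining n(HNO2) = 0.006910 mol; n(NO2-) = 0.004769 mol.
By Henderson-Hasselbalch, pH = pKa + log([A^-]/[HA]) = 3.35 + log(0.004769/0.006910) = 3.35 + (-0.16) = 3.19.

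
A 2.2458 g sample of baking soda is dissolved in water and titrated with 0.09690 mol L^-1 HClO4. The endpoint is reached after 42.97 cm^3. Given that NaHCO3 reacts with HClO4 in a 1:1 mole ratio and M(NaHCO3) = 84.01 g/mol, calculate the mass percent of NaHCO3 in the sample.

n(HClO4) = 0.09690 x 0.04297 = 0.004164 mol.
n(NaHCO3) = 0.004164 / 1 = 0.004164 mol.
mass of NaHCO3 = 0.004164 x 84.01 = 0.3498 g.
% purity = 0.3498 / 2.2458 x 100 = 15.6%.

15.6%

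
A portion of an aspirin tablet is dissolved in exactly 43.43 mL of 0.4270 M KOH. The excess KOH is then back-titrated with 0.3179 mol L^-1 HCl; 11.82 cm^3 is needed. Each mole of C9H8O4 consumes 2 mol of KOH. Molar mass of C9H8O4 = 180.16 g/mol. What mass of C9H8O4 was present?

Total n(KOH) added = 0.4270 x 0.04343 = 0.01854 mol.
n(HCl) used = 0.3179 x 0.01182 = 0.003758 mol, which equals the excess n(KOH).
So n(KOH) consumed by the sample = 0.01854 - 0.003758 = 0.01479 mol.
n(C9H8O4) = 0.01479 / 2 = 0.007394 mol.
mass = 0.007394 mol x 180.16 g/mol = 1.33 g.

1.33 g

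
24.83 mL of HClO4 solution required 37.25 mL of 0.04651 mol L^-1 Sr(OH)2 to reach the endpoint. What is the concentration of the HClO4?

0.140 M

n(Sr(OH)2) delivered = 0.04651 x 0.03725 = 0.001732 mol.
The reaction is 2 HClO4 + 1 Sr(OH)2, so n(HClO4) = 0.001732 x 2/1 = 0.003465 mol.
[HClO4] = 0.003465 mol / 0.02483 L = 0.140 M.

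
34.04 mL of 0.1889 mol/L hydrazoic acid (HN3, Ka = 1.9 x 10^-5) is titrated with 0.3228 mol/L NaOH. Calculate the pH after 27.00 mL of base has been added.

n(acid) = 0.1889 x 0.03404 = 0.006430 mol; n(NaOH) added = 0.3228 x 0.02700 = 0.008716 mol.
Base is in excess by 0.008716 - 0.006430 = 0.002285 mol in a total volume of 0.06104 L.
[OH^-] = 0.002285/0.06104 = 0.03744 M, so pOH = 1.43 and pH = 14.00 - 1.43 = 12.57.

12.57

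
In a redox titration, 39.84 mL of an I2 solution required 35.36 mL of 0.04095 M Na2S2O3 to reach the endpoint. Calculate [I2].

n(Na2S2O3) = 0.04095 x 0.03536 = 0.001448 mol.
From the balanced equation, 2 mol Na2S2O3 reacts with 1 mol I2, so n(I2) = 0.001448 x 1/2 = 0.0007240 mol.
[I2] = 0.0007240 / 0.03984 L = 0.0182 M.

0.0182 M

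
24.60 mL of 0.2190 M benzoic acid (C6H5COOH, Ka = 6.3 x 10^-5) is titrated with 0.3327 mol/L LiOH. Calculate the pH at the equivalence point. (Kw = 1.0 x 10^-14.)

n(C6H5COOH) = 0.2190 x 0.02460 = 0.005387 mol; V(LiOH) at equivalence = 0.005387/0.3327 = 0.01619 L.
At equivalence all the acid is converted to C6H5COO-; total volume = 0.02460 + 0.01619 = 0.04079 L, so [C6H5COO-] = 0.005387/0.04079 = 0.1321 M.
Kb = Kw/Ka = 1.0e-14 / 6.3 x 10^-5 = 1.59e-10.
[OH^-] = sqrt(Kb x [C6H5COO-]) = sqrt(1.59e-10 x 0.1321) = 4.58e-6 M.
pOH = 5.34, so pH = 14.00 - 5.34 = 8.66.

8.66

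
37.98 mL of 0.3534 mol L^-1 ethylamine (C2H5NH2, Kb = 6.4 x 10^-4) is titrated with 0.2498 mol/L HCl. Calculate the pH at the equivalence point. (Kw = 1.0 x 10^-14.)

5.82

n(C2H5NH2) = 0.3534 x 0.03798 = 0.01342 mol; V(HCl) at equivalence = 0.01342/0.2498 = 0.05373 L.
At equivalence the base is fully converted to C2H5NH3+; total volume = 0.09171 L, so [C2H5NH3+] = 0.01342/0.09171 = 0.1464 M.
Ka(C2H5NH3+) = Kw/Kb = 1.0e-14 / 6.4 x 10^-4 = 1.56e-11.
[H^+] = sqrt(Ka x [C2H5NH3+]) = sqrt(1.56e-11 x 0.1464) = 1.51e-6 M.
pH = -log(1.51e-6) = 5.82.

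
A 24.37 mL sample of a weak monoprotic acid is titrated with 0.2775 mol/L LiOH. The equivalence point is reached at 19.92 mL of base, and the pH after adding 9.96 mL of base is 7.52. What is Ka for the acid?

9.96 mL is half of the equivalence volume, so this is the half-equivalence point where [HA] = [A^-].
At half-equivalence pH = pKa, so pKa = 7.52.
Ka = 10^(-7.52) = 3.0 x 10^-8.

3.0 x 10^-8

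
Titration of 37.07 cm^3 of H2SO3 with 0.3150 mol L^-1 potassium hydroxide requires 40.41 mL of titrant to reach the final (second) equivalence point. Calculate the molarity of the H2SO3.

0.172 M

n(KOH) = 0.3150 x 0.04041 = 0.01273 mol.
At the final (second) equivalence point, 2 mol OH^- react per mol H2SO3, so n(H2SO3) = 0.01273 / 2 = 0.006365 mol.
[H2SO3] = 0.006365 / 0.03707 L = 0.172 M.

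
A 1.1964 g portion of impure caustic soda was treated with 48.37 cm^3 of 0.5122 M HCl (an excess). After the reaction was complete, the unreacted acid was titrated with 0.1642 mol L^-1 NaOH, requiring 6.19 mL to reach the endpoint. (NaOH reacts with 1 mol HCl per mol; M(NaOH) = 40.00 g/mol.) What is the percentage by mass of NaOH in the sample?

Total n(HCl) added = 0.5122 x 0.04837 = 0.02478 mol.
n(NaOH) used = 0.1642 x 0.006190 = 0.001016 mol, which equals the excess n(HCl).
So n(HCl) consumed by the sample = 0.02478 - 0.001016 = 0.02376 mol.
n(NaOH) = 0.02376 / 1 = 0.02376 mol.
mass NaOH = 0.02376 x 40.00 = 0.9503 g, so %NaOH = 0.9503/1.1964 x 100 = 79.4%.

79.4%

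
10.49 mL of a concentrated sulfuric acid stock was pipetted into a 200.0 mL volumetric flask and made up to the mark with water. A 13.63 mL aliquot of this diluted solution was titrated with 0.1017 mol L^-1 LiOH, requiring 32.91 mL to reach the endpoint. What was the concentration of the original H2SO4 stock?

n(LiOH) = 0.1017 x 0.03291 = 0.003347 mol.
n(H2SO4) in the aliquot = 0.003347 x 1/2 = 0.001673 mol.
[diluted H2SO4] = 0.001673 / 0.01363 = 0.1228 M.
Dilution factor = 200.0/10.49 = 19.07, so [stock] = 0.1228 x 19.07 = 2.34 M.

2.34 M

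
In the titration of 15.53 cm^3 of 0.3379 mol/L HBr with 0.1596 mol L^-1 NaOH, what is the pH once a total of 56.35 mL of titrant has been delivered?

n(acid) = 0.3379 x 0.01553 = 0.005248 mol; n(NaOH) added = 0.1596 x 0.05635 = 0.008993 mol.
Base is in excess by 0.008993 - 0.005248 = 0.003746 mol in a total volume of 0.07188 L.
[OH^-] = 0.003746/0.07188 = 0.05211 M, so pOH = 1.28 and pH = 14.00 - 1.28 = 12.72.

12.72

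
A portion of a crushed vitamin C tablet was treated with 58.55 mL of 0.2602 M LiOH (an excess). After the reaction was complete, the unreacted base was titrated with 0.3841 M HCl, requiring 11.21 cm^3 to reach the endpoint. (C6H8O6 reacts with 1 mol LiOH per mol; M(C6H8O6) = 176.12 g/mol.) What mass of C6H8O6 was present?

Total n(LiOH) added = 0.2602 x 0.05855 = 0.01523 mol.
n(HCl) used = 0.3841 x 0.01121 = 0.004306 mol, which equals the excess n(LiOH).
So n(LiOH) consumed by the sample = 0.01523 - 0.004306 = 0.01093 mol.
n(C6H8O6) = 0.01093 / 1 = 0.01093 mol.
mass = 0.01093 mol x 176.12 g/mol = 1.92 g.

1.92 g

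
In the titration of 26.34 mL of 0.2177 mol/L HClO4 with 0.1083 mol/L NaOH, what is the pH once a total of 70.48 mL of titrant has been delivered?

n(acid) = 0.2177 x 0.02634 = 0.005734 mol; n(NaOH) added = 0.1083 x 0.07048 = 0.007633 mol.
Base is in excess by 0.007633 - 0.005734 = 0.001899 mol in a total volume of 0.09682 L.
[OH^-] = 0.001899/0.09682 = 0.01961 M, so pOH = 1.71 and pH = 14.00 - 1.71 = 12.29.

12.29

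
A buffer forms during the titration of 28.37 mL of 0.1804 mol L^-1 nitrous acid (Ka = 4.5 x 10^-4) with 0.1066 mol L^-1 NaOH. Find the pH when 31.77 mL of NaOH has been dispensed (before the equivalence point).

Initial n(HNO2) = 0.1804 x 0.02837 = 0.005118 mol.
n(NaOH) added = 0.1066 x 0.03177 = 0.003387 mol, converting that many moles of HNO2 to NO2-.
Remaining n(HNO2) = 0.001731 mol; n(NO2-) = 0.003387 mol.
By Henderson-Hasselbalch, pH = pKa + log([A^-]/[HA]) = 3.35 + log(0.003387/0.001731) = 3.35 + (+0.29) = 3.64.

3.64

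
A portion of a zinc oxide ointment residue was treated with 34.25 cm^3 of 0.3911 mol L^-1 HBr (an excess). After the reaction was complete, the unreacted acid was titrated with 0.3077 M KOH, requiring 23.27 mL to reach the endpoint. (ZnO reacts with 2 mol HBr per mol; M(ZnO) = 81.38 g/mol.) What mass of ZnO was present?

Total n(HBr) added = 0.3911 x 0.03425 = 0.01340 mol.
n(KOH) used = 0.3077 x 0.02327 = 0.007160 mol, which equals the excess n(HBr).
So n(HBr) consumed by the sample = 0.01340 - 0.007160 = 0.006235 mol.
n(ZnO) = 0.006235 / 2 = 0.003117 mol.
mass = 0.003117 mol x 81.38 g/mol = 0.254 g.

0.254 g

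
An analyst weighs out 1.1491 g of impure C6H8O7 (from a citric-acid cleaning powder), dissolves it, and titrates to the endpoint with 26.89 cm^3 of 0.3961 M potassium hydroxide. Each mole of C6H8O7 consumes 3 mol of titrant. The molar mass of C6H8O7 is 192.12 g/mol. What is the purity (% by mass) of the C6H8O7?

59.4%

n(KOH) = 0.3961 x 0.02689 = 0.01065 mol.
n(C6H8O7) = 0.01065 / 3 = 0.003550 mol.
mass of C6H8O7 = 0.003550 x 192.12 = 0.6821 g.
% purity = 0.6821 / 1.1491 x 100 = 59.4%.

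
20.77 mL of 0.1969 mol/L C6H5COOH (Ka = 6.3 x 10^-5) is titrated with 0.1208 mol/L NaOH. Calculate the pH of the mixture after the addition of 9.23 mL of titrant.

3.77

Initial n(C6H5COOH) = 0.1969 x 0.02077 = 0.004090 mol.
n(NaOH) added = 0.1208 x 0.009230 = 0.001115 mol, converting that many moles of C6H5COOH to C6H5COO-.
Remaining n(C6H5COOH) = 0.002975 mol; n(C6H5COO-) = 0.001115 mol.
By Henderson-Hasselbalch, pH = pKa + log([A^-]/[HA]) = 4.20 + log(0.001115/0.002975) = 4.20 + (-0.43) = 3.77.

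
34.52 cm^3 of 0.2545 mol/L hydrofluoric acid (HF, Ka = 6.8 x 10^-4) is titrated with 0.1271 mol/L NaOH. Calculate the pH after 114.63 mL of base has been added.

12.59

n(acid) = 0.2545 x 0.03452 = 0.008785 mol; n(NaOH) added = 0.1271 x 0.1146 = 0.01457 mol.
Base is in excess by 0.01457 - 0.008785 = 0.005784 mol in a total volume of 0.1492 L.
[OH^-] = 0.005784/0.1492 = 0.03878 M, so pOH = 1.41 and pH = 14.00 - 1.41 = 12.59.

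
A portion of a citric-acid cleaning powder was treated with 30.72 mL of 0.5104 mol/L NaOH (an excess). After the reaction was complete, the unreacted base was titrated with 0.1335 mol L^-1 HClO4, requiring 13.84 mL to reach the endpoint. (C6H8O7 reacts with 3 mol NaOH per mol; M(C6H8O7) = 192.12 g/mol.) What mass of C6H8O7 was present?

0.886 g

Total n(NaOH) added = 0.5104 x 0.03072 = 0.01568 mol.
n(HClO4) used = 0.1335 x 0.01384 = 0.001848 mol, which equals the excess n(NaOH).
So n(NaOH) consumed by the sample = 0.01568 - 0.001848 = 0.01383 mol.
n(C6H8O7) = 0.01383 / 3 = 0.004611 mol.
mass = 0.004611 mol x 192.12 g/mol = 0.886 g.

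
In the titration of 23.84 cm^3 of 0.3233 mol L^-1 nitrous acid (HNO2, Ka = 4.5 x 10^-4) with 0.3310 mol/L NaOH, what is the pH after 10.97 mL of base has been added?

Initial n(HNO2) = 0.3233 x 0.02384 = 0.007707 mol.
n(NaOH) added = 0.3310 x 0.01097 = 0.003631 mol, converting that many moles of HNO2 to NO2-.
Remaining n(HNO2) = 0.004076 mol; n(NO2-) = 0.003631 mol.
By Henderson-Hasselbalch, pH = pKa + log([A^-]/[HA]) = 3.35 + log(0.003631/0.004076) = 3.35 + (-0.05) = 3.30.

3.30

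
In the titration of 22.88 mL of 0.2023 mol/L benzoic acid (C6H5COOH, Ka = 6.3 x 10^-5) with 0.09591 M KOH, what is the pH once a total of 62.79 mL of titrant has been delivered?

12.21

n(acid) = 0.2023 x 0.02288 = 0.004629 mol; n(KOH) added = 0.09591 x 0.06279 = 0.006022 mol.
Base is in excess by 0.006022 - 0.004629 = 0.001394 mol in a total volume of 0.08567 L.
[OH^-] = 0.001394/0.08567 = 0.01627 M, so pOH = 1.79 and pH = 14.00 - 1.79 = 12.21.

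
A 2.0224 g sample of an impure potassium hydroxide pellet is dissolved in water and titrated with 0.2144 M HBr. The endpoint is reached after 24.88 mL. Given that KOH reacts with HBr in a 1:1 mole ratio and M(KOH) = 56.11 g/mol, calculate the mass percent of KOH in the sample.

14.8%

n(HBr) = 0.2144 x 0.02488 = 0.005334 mol.
n(KOH) = 0.005334 / 1 = 0.005334 mol.
mass of KOH = 0.005334 x 56.11 = 0.2993 g.
% purity = 0.2993 / 2.0224 x 100 = 14.8%.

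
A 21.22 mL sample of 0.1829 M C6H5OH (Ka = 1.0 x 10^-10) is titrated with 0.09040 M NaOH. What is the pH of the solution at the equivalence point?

n(C6H5OH) = 0.1829 x 0.02122 = 0.003881 mol; V(NaOH) at equivalence = 0.003881/0.09040 = 0.04293 L.
At equivalence all the acid is converted to C6H5O-; total volume = 0.02122 + 0.04293 = 0.06415 L, so [C6H5O-] = 0.003881/0.06415 = 0.06050 M.
Kb = Kw/Ka = 1.0e-14 / 1.0 x 10^-10 = 0.000100.
[OH^-] = sqrt(Kb x [C6H5O-]) = sqrt(0.000100 x 0.06050) = 0.00246 M.
pOH = 2.61, so pH = 14.00 - 2.61 = 11.39.

11.39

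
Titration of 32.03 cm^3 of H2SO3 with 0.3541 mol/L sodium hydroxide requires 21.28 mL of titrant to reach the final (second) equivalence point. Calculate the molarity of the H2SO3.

0.118 M

n(NaOH) = 0.3541 x 0.02128 = 0.007535 mol.
At the final (second) equivalence point, 2 mol OH^- react per mol H2SO3, so n(H2SO3) = 0.007535 / 2 = 0.003768 mol.
[H2SO3] = 0.003768 / 0.03203 L = 0.118 M.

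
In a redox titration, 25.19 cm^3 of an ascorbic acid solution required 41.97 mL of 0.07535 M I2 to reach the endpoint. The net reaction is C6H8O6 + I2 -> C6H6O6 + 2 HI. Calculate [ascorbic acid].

0.126 M

n(I2) = 0.07535 x 0.04197 = 0.003162 mol.
From the balanced equation, 1 mol I2 reacts with 1 mol ascorbic acid, so n(ascorbic acid) = 0.003162 x 1/1 = 0.003162 mol.
[ascorbic acid] = 0.003162 / 0.02519 L = 0.126 M.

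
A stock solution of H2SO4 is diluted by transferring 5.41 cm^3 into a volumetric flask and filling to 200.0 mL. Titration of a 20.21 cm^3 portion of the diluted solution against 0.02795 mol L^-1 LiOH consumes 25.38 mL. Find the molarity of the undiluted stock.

n(LiOH) = 0.02795 x 0.02538 = 0.0007094 mol.
n(H2SO4) in the aliquot = 0.0007094 x 1/2 = 0.0003547 mol.
[diluted H2SO4] = 0.0003547 / 0.02021 = 0.01755 M.
Dilution factor = 200.0/5.410 = 36.97, so [stock] = 0.01755 x 36.97 = 0.649 M.

0.649 M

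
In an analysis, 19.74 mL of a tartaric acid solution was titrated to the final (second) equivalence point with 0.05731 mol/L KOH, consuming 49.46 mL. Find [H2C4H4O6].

0.0718 M

n(KOH) = 0.05731 x 0.04946 = 0.002835 mol.
At the final (second) equivalence point, 2 mol OH^- react per mol H2C4H4O6, so n(H2C4H4O6) = 0.002835 / 2 = 0.001417 mol.
[H2C4H4O6] = 0.001417 / 0.01974 L = 0.0718 M.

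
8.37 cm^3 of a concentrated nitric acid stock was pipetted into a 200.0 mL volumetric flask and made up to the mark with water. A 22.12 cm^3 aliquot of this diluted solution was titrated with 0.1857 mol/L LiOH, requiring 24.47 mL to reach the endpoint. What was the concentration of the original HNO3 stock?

4.91 M

n(LiOH) = 0.1857 x 0.02447 = 0.004544 mol.
n(HNO3) in the aliquot = 0.004544 mol.
[diluted HNO3] = 0.004544 / 0.02212 = 0.2054 M.
Dilution factor = 200.0/8.370 = 23.89, so [stock] = 0.2054 x 23.89 = 4.91 M.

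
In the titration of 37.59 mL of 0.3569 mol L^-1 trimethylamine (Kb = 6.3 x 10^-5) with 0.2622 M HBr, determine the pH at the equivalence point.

n((CH3)3N) = 0.3569 x 0.03759 = 0.01342 mol; V(HBr) at equivalence = 0.01342/0.2622 = 0.05117 L.
At equivalence the base is fully converted to (CH3)3NH+; total volume = 0.08876 L, so [(CH3)3NH+] = 0.01342/0.08876 = 0.1512 M.
Ka((CH3)3NH+) = Kw/Kb = 1.0e-14 / 6.3 x 10^-5 = 1.59e-10.
[H^+] = sqrt(Ka x [(CH3)3NH+]) = sqrt(1.59e-10 x 0.1512) = 4.90e-6 M.
pH = -log(4.90e-6) = 5.31.

5.31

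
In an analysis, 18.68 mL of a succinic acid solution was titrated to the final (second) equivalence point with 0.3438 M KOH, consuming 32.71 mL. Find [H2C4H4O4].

0.301 M

n(KOH) = 0.3438 x 0.03271 = 0.01125 mol.
At the final (second) equivalence point, 2 mol OH^- react per mol H2C4H4O4, so n(H2C4H4O4) = 0.01125 / 2 = 0.005623 mol.
[H2C4H4O4] = 0.005623 / 0.01868 L = 0.301 M.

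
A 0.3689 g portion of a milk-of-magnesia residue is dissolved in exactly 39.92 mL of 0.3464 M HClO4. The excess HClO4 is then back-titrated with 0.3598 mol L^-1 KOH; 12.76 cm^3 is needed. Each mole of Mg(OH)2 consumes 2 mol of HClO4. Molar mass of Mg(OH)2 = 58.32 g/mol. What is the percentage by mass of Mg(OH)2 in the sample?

Total n(HClO4) added = 0.3464 x 0.03992 = 0.01383 mol.
n(KOH) used = 0.3598 x 0.01276 = 0.004591 mol, which equals the excess n(HClO4).
So n(HClO4) consumed by the sample = 0.01383 - 0.004591 = 0.009237 mol.
n(Mg(OH)2) = 0.009237 / 2 = 0.004619 mol.
mass Mg(OH)2 = 0.004619 x 58.32 = 0.2694 g, so %Mg(OH)2 = 0.2694/0.3689 x 100 = 73.0%.

73.0%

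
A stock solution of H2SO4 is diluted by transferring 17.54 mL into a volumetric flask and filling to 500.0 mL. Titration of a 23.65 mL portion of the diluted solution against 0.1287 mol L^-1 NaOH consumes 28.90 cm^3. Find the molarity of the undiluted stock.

n(NaOH) = 0.1287 x 0.02890 = 0.003719 mol.
n(H2SO4) in the aliquot = 0.003719 x 1/2 = 0.001860 mol.
[diluted H2SO4] = 0.001860 / 0.02365 = 0.07863 M.
Dilution factor = 500.0/17.54 = 28.51, so [stock] = 0.07863 x 28.51 = 2.24 M.

2.24 M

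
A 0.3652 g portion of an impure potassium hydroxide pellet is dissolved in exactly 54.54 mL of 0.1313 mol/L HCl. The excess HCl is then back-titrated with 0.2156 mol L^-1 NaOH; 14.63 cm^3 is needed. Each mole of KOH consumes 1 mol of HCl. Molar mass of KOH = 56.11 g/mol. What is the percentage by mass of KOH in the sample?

61.6%

Total n(HCl) added = 0.1313 x 0.05454 = 0.007161 mol.
n(NaOH) used = 0.2156 x 0.01463 = 0.003154 mol, which equals the excess n(HCl).
So n(HCl) consumed by the sample = 0.007161 - 0.003154 = 0.004007 mol.
n(KOH) = 0.004007 / 1 = 0.004007 mol.
mass KOH = 0.004007 x 56.11 = 0.2248 g, so %KOH = 0.2248/0.3652 x 100 = 61.6%.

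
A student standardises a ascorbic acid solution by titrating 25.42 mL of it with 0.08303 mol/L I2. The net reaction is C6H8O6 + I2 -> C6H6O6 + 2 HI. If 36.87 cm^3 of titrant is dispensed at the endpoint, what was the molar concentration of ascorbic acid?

0.120 M

n(I2) = 0.08303 x 0.03687 = 0.003061 mol.
From the balanced equation, 1 mol I2 reacts with 1 mol ascorbic acid, so n(ascorbic acid) = 0.003061 x 1/1 = 0.003061 mol.
[ascorbic acid] = 0.003061 / 0.02542 L = 0.120 M.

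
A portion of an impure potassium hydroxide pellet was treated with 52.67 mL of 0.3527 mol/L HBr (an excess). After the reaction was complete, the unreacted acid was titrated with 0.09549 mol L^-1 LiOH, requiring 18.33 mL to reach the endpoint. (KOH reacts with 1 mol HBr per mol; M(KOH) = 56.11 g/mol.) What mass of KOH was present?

0.944 g

Total n(HBr) added = 0.3527 x 0.05267 = 0.01858 mol.
n(LiOH) used = 0.09549 x 0.01833 = 0.001750 mol, which equals the excess n(HBr).
So n(HBr) consumed by the sample = 0.01858 - 0.001750 = 0.01683 mol.
n(KOH) = 0.01683 / 1 = 0.01683 mol.
mass = 0.01683 mol x 56.11 g/mol = 0.944 g.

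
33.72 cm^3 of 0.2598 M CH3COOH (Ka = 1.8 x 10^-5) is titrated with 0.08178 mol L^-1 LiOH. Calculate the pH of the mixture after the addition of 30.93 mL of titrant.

Initial n(CH3COOH) = 0.2598 x 0.03372 = 0.008760 mol.
n(LiOH) added = 0.08178 x 0.03093 = 0.002529 mol, converting that many moles of CH3COOH to CH3COO-.
Remaining n(CH3COOH) = 0.006231 mol; n(CH3COO-) = 0.002529 mol.
By Henderson-Hasselbalch, pH = pKa + log([A^-]/[HA]) = 4.74 + log(0.002529/0.006231) = 4.74 + (-0.39) = 4.35.

4.35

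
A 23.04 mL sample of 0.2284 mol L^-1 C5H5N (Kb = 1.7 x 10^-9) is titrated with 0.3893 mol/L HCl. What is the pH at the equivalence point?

3.04

n(C5H5N) = 0.2284 x 0.02304 = 0.005262 mol; V(HCl) at equivalence = 0.005262/0.3893 = 0.01352 L.
At equivalence the base is fully converted to C5H5NH+; total volume = 0.03656 L, so [C5H5NH+] = 0.005262/0.03656 = 0.1439 M.
Ka(C5H5NH+) = Kw/Kb = 1.0e-14 / 1.7 x 10^-9 = 5.88e-6.
[H^+] = sqrt(Ka x [C5H5NH+]) = sqrt(5.88e-6 x 0.1439) = 0.000920 M.
pH = -log(0.000920) = 3.04.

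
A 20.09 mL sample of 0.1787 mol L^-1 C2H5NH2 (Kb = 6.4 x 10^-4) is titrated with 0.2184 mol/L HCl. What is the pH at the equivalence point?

5.91

n(C2H5NH2) = 0.1787 x 0.02009 = 0.003590 mol; V(HCl) at equivalence = 0.003590/0.2184 = 0.01644 L.
At equivalence the base is fully converted to C2H5NH3+; total volume = 0.03653 L, so [C2H5NH3+] = 0.003590/0.03653 = 0.09828 M.
Ka(C2H5NH3+) = Kw/Kb = 1.0e-14 / 6.4 x 10^-4 = 1.56e-11.
[H^+] = sqrt(Ka x [C2H5NH3+]) = sqrt(1.56e-11 x 0.09828) = 1.24e-6 M.
pH = -log(1.24e-6) = 5.91.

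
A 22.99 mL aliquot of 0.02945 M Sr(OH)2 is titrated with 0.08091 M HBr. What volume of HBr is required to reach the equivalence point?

16.7 mL

n(Sr(OH)2) = 0.02945 mol/L x 0.02299 L = 0.0006771 mol.
The neutralisation is 1 Sr(OH)2 : 2 HBr, so n(HBr) = 0.0006771 x 2/1 = 0.001354 mol.
V(HBr) = 0.001354 / 0.08091 = 0.01674 L = 16.7 mL.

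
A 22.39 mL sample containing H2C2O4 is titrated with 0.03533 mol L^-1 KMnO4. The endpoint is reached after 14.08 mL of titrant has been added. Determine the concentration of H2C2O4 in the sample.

n(KMnO4) = 0.03533 x 0.01408 = 0.0004974 mol.
From the balanced equation, 2 mol KMnO4 reacts with 5 mol H2C2O4, so n(H2C2O4) = 0.0004974 x 5/2 = 0.001244 mol.
[H2C2O4] = 0.001244 / 0.02239 L = 0.0555 M.

0.0555 M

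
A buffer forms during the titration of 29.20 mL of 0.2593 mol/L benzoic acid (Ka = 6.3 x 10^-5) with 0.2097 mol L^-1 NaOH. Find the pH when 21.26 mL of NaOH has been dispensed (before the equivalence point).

4.36

Initial n(C6H5COOH) = 0.2593 x 0.02920 = 0.007572 mol.
n(NaOH) added = 0.2097 x 0.02126 = 0.004458 mol, converting that many moles of C6H5COOH to C6H5COO-.
Remaining n(C6H5COOH) = 0.003113 mol; n(C6H5COO-) = 0.004458 mol.
By Henderson-Hasselbalch, pH = pKa + log([A^-]/[HA]) = 4.20 + log(0.004458/0.003113) = 4.20 + (+0.16) = 4.36.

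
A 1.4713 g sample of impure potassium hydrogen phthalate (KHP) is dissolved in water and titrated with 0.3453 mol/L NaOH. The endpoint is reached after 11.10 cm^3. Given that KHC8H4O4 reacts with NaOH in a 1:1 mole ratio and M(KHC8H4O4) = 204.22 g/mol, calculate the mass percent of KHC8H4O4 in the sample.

n(NaOH) = 0.3453 x 0.01110 = 0.003833 mol.
n(KHC8H4O4) = 0.003833 / 1 = 0.003833 mol.
mass of KHC8H4O4 = 0.003833 x 204.22 = 0.7827 g.
% purity = 0.7827 / 1.4713 x 100 = 53.2%.

53.2%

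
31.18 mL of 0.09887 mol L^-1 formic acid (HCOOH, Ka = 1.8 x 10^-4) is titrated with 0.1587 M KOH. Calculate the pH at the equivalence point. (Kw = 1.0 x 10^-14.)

8.26

n(HCOOH) = 0.09887 x 0.03118 = 0.003083 mol; V(KOH) at equivalence = 0.003083/0.1587 = 0.01943 L.
At equivalence all the acid is converted to HCOO-; total volume = 0.03118 + 0.01943 = 0.05061 L, so [HCOO-] = 0.003083/0.05061 = 0.06092 M.
Kb = Kw/Ka = 1.0e-14 / 1.8 x 10^-4 = 5.56e-11.
[OH^-] = sqrt(Kb x [HCOO-]) = sqrt(5.56e-11 x 0.06092) = 1.84e-6 M.
pOH = 5.74, so pH = 14.00 - 5.74 = 8.26.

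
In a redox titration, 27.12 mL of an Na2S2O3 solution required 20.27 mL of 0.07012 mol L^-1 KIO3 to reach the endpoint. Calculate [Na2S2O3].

0.314 M

n(KIO3) = 0.07012 x 0.02027 = 0.001421 mol.
From the balanced equation, 1 mol KIO3 reacts with 6 mol Na2S2O3, so n(Na2S2O3) = 0.001421 x 6/1 = 0.008528 mol.
[Na2S2O3] = 0.008528 / 0.02712 L = 0.314 M.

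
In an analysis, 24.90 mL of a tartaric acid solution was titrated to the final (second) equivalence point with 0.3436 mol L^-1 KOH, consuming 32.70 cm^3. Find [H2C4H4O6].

0.226 M

n(KOH) = 0.3436 x 0.03270 = 0.01124 mol.
At the final (second) equivalence point, 2 mol OH^- react per mol H2C4H4O6, so n(H2C4H4O6) = 0.01124 / 2 = 0.005618 mol.
[H2C4H4O6] = 0.005618 / 0.02490 L = 0.226 M.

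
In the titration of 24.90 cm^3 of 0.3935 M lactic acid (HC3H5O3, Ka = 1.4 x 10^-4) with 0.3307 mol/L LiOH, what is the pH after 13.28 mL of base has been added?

3.76

Initial n(HC3H5O3) = 0.3935 x 0.02490 = 0.009798 mol.
n(LiOH) added = 0.3307 x 0.01328 = 0.004392 mol, converting that many moles of HC3H5O3 to C3H5O3-.
Remaining n(HC3H5O3) = 0.005406 mol; n(C3H5O3-) = 0.004392 mol.
By Henderson-Hasselbalch, pH = pKa + log([A^-]/[HA]) = 3.85 + log(0.004392/0.005406) = 3.85 + (-0.09) = 3.76.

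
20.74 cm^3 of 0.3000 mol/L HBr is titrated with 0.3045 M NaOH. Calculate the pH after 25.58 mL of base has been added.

n(acid) = 0.3000 x 0.02074 = 0.006222 mol; n(NaOH) added = 0.3045 x 0.02558 = 0.007789 mol.
Base is in excess by 0.007789 - 0.006222 = 0.001567 mol in a total volume of 0.04632 L.
[OH^-] = 0.001567/0.04632 = 0.03383 M, so pOH = 1.47 and pH = 14.00 - 1.47 = 12.53.

12.53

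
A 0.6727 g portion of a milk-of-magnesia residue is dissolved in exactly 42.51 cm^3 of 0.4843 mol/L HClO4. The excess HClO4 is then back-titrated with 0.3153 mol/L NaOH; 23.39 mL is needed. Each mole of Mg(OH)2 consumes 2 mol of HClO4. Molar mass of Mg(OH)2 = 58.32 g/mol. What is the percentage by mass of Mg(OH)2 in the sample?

57.3%

Total n(HClO4) added = 0.4843 x 0.04251 = 0.02059 mol.
n(NaOH) used = 0.3153 x 0.02339 = 0.007375 mol, which equals the excess n(HClO4).
So n(HClO4) consumed by the sample = 0.02059 - 0.007375 = 0.01321 mol.
n(Mg(OH)2) = 0.01321 / 2 = 0.006606 mol.
mass Mg(OH)2 = 0.006606 x 58.32 = 0.3853 g, so %Mg(OH)2 = 0.3853/0.6727 x 100 = 57.3%.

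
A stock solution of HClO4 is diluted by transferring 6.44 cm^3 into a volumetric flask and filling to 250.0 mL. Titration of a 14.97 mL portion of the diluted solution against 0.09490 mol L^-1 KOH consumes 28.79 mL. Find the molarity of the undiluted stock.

n(KOH) = 0.09490 x 0.02879 = 0.002732 mol.
n(HClO4) in the aliquot = 0.002732 mol.
[diluted HClO4] = 0.002732 / 0.01497 = 0.1825 M.
Dilution factor = 250.0/6.440 = 38.82, so [stock] = 0.1825 x 38.82 = 7.09 M.

7.09 M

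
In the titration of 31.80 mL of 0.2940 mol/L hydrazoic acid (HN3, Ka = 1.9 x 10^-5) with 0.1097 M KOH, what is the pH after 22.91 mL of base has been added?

Initial n(HN3) = 0.2940 x 0.03180 = 0.009349 mol.
n(KOH) added = 0.1097 x 0.02291 = 0.002513 mol, converting that many moles of HN3 to N3-.
Remaining n(HN3) = 0.006836 mol; n(N3-) = 0.002513 mol.
By Henderson-Hasselbalch, pH = pKa + log([A^-]/[HA]) = 4.72 + log(0.002513/0.006836) = 4.72 + (-0.43) = 4.29.

4.29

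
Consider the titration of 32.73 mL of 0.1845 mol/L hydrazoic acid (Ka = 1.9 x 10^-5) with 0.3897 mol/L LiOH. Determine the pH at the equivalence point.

n(HN3) = 0.1845 x 0.03273 = 0.006039 mol; V(LiOH) at equivalence = 0.006039/0.3897 = 0.01550 L.
At equivalence all the acid is converted to N3-; total volume = 0.03273 + 0.01550 = 0.04823 L, so [N3-] = 0.006039/0.04823 = 0.1252 M.
Kb = Kw/Ka = 1.0e-14 / 1.9 x 10^-5 = 5.26e-10.
[OH^-] = sqrt(Kb x [N3-]) = sqrt(5.26e-10 x 0.1252) = 8.12e-6 M.
pOH = 5.09, so pH = 14.00 - 5.09 = 8.91.

8.91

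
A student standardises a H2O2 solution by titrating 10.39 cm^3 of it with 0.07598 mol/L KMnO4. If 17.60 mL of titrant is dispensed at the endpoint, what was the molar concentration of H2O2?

n(KMnO4) = 0.07598 x 0.01760 = 0.001337 mol.
From the balanced equation, 2 mol KMnO4 reacts with 5 mol H2O2, so n(H2O2) = 0.001337 x 5/2 = 0.003343 mol.
[H2O2] = 0.003343 / 0.01039 L = 0.322 M.

0.322 M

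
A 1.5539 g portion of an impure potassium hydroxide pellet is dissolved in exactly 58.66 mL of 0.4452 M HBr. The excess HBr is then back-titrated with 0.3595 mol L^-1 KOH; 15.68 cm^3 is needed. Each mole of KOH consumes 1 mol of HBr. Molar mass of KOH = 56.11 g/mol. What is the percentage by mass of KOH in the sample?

Total n(HBr) added = 0.4452 x 0.05866 = 0.02612 mol.
n(KOH) used = 0.3595 x 0.01568 = 0.005637 mol, which equals the excess n(HBr).
So n(HBr) consumed by the sample = 0.02612 - 0.005637 = 0.02048 mol.
n(KOH) = 0.02048 / 1 = 0.02048 mol.
mass KOH = 0.02048 x 56.11 = 1.149 g, so %KOH = 1.149/1.5539 x 100 = 73.9%.

73.9%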